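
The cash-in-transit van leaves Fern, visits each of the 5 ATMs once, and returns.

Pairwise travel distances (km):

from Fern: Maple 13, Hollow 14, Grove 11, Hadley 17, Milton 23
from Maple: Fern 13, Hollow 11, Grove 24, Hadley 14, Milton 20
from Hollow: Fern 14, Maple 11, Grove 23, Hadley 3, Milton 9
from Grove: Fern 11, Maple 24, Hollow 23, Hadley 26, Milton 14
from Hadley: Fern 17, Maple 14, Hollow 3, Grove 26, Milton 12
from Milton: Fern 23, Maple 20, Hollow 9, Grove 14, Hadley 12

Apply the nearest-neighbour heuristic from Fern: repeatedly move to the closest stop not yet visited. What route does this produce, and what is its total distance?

Total distance 64 km via the nearest-neighbour route Fern → Grove → Milton → Hollow → Hadley → Maple → Fern.

At Fern the remaining stops are Grove 11, Maple 13, Hollow 14, Hadley 17, Milton 23; go to Grove.
At Grove the remaining stops are Milton 14, Hollow 23, Maple 24, Hadley 26; go to Milton.
At Milton the remaining stops are Hollow 9, Hadley 12, Maple 20; go to Hollow.
At Hollow the remaining stops are Hadley 3, Maple 11; go to Hadley.
At Hadley the remaining stops are Maple 14; go to Maple.
Return Maple→Fern: 13.
Total = 11 + 14 + 9 + 3 + 14 + 13 = 64.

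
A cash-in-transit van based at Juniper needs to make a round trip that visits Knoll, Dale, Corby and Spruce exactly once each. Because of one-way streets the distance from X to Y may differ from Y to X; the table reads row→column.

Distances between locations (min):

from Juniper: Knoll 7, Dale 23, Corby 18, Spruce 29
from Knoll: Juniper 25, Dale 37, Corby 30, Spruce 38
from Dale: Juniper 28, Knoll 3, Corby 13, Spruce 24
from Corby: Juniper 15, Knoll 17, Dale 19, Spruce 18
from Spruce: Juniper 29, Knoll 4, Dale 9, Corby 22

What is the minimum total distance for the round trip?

Juniper→Knoll→Dale→Corby→Spruce→Juniper: 7+37+13+18+29 = 104
Juniper→Knoll→Dale→Spruce→Corby→Juniper: 7+37+24+22+15 = 105
Juniper→Knoll→Corby→Dale→Spruce→Juniper: 7+30+19+24+29 = 109
Juniper→Knoll→Corby→Spruce→Dale→Juniper: 7+30+18+9+28 = 92
Juniper→Knoll→Spruce→Dale→Corby→Juniper: 7+38+9+13+15 = 82
Juniper→Knoll→Spruce→Corby→Dale→Juniper: 7+38+22+19+28 = 114
Juniper→Dale→Knoll→Corby→Spruce→Juniper: 23+3+30+18+29 = 103
Juniper→Dale→Knoll→Spruce→Corby→Juniper: 23+3+38+22+15 = 101
Juniper→Dale→Corby→Knoll→Spruce→Juniper: 23+13+17+38+29 = 120
Juniper→Dale→Corby→Spruce→Knoll→Juniper: 23+13+18+4+25 = 83
Juniper→Dale→Spruce→Knoll→Corby→Juniper: 23+24+4+30+15 = 96
Juniper→Dale→Spruce→Corby→Knoll→Juniper: 23+24+22+17+25 = 111
Juniper→Corby→Knoll→Dale→Spruce→Juniper: 18+17+37+24+29 = 125
Juniper→Corby→Knoll→Spruce→Dale→Juniper: 18+17+38+9+28 = 110
… (10 more)
Juniper→Corby→Spruce→Dale→Knoll→Juniper: 18+18+9+3+25 = 73  ← best
The minimum is 73.
One optimal route: Juniper → Corby → Spruce → Dale → Knoll → Juniper.

Minimum total distance: 73 min.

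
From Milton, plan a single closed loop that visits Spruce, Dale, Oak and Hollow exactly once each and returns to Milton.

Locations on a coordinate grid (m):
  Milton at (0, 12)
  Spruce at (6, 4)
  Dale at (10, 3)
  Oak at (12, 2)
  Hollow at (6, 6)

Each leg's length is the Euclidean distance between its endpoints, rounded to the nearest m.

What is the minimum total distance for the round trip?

There are 12 distinct closed tours to check (reversals are equivalent).
Milton→Spruce→Dale→Oak→Hollow→Milton: 10+4+2+7+8 = 31
Milton→Spruce→Dale→Hollow→Oak→Milton: 10+4+5+7+16 = 42
Milton→Spruce→Oak→Dale→Hollow→Milton: 10+6+2+5+8 = 31
Milton→Spruce→Oak→Hollow→Dale→Milton: 10+6+7+5+13 = 41
Milton→Spruce→Hollow→Dale→Oak→Milton: 10+2+5+2+16 = 35
Milton→Spruce→Hollow→Oak→Dale→Milton: 10+2+7+2+13 = 34
Milton→Dale→Spruce→Oak→Hollow→Milton: 13+4+6+7+8 = 38
Milton→Dale→Spruce→Hollow→Oak→Milton: 13+4+2+7+16 = 42
Milton→Dale→Oak→Spruce→Hollow→Milton: 13+2+6+2+8 = 31
Milton→Dale→Hollow→Spruce→Oak→Milton: 13+5+2+6+16 = 42
Milton→Oak→Spruce→Dale→Hollow→Milton: 16+6+4+5+8 = 39
Milton→Oak→Dale→Spruce→Hollow→Milton: 16+2+4+2+8 = 32
The minimum is 31.
One optimal route: Milton → Spruce → Dale → Oak → Hollow → Milton (or its reverse).

31 m — the shortest possible round trip.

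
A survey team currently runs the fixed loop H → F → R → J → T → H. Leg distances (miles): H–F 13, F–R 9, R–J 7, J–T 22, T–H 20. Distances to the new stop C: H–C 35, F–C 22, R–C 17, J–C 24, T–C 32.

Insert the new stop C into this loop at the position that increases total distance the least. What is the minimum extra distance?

Insertion cost between consecutive stops i–j is d(i,C) + d(C,j) − d(i,j):
  between H and F: 35 + 22 − 13 = 44
  between F and R: 22 + 17 − 9 = 30
  between R and J: 17 + 24 − 7 = 34
  between J and T: 24 + 32 − 22 = 34
  between T and H: 32 + 35 − 20 = 47
Cheapest insertion is between F and R, adding 30.
New total = 71 + 30 = 101.

Minimum extra distance: 30 miles, inserting C between F and R.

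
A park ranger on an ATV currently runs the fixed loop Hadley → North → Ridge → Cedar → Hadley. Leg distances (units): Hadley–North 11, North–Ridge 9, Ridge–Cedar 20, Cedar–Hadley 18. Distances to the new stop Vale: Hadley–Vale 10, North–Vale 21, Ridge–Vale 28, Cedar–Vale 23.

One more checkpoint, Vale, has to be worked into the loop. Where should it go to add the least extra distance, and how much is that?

Minimum extra distance: 15, inserting Vale between Cedar and Hadley.

Insertion cost between consecutive stops i–j is d(i,Vale) + d(Vale,j) − d(i,j):
  between Hadley and North: 10 + 21 − 11 = 20
  between North and Ridge: 21 + 28 − 9 = 40
  between Ridge and Cedar: 28 + 23 − 20 = 31
  between Cedar and Hadley: 23 + 10 − 18 = 15
Cheapest insertion is between Cedar and Hadley, adding 15.
New total = 58 + 15 = 73.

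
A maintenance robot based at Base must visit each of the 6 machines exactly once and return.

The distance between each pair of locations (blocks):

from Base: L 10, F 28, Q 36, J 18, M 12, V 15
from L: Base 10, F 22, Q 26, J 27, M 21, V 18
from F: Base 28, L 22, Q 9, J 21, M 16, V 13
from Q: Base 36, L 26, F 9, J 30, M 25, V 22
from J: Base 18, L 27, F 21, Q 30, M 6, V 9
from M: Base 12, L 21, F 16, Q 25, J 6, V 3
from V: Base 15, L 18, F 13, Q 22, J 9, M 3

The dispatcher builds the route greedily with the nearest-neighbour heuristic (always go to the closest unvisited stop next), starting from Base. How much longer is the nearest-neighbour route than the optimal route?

Base: L=10, M=12, V=15, J=18, F=28, Q=36 ⇒ L
L: V=18, M=21, F=22, Q=26, J=27 ⇒ V
V: M=3, J=9, F=13, Q=22 ⇒ M
M: J=6, F=16, Q=25 ⇒ J
J: F=21, Q=30 ⇒ F
F: Q=9 ⇒ Q
NN route Base → L → V → M → J → F → Q → Base costs 103.
Optimal: Base → L → Q → F → V → J → M → Base costs 85 (by enumerating all 360 distinct tours).
Excess = 103 − 85 = 18.

The nearest-neighbour route is 18 blocks longer than optimal.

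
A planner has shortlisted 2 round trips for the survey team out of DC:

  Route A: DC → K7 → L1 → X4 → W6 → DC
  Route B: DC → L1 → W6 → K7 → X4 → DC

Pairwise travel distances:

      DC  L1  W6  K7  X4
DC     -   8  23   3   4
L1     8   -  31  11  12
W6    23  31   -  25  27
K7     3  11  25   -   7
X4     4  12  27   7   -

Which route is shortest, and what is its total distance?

Shortest is Route B, total 75.

Route A: 3 + 11 + 12 + 27 + 23 = 76
Route B: 8 + 31 + 25 + 7 + 4 = 75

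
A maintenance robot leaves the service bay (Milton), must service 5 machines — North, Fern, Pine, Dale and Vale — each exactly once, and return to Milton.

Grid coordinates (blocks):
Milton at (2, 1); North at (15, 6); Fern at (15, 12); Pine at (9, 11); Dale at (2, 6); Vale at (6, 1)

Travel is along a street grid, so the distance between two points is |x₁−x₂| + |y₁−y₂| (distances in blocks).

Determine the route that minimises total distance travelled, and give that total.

With 5 stops there are 5!/2 = 60 distinct round trips (a route and its reverse cost the same).
Milton-North-Fern-Pine-Dale-Vale-Milton: 18+6+7+12+9+4 = 56
Milton-North-Fern-Pine-Vale-Dale-Milton: 18+6+7+13+9+5 = 58
Milton-North-Fern-Dale-Pine-Vale-Milton: 18+6+19+12+13+4 = 72
Milton-North-Fern-Dale-Vale-Pine-Milton: 18+6+19+9+13+17 = 82
Milton-North-Fern-Vale-Pine-Dale-Milton: 18+6+20+13+12+5 = 74
Milton-North-Fern-Vale-Dale-Pine-Milton: 18+6+20+9+12+17 = 82
Milton-North-Pine-Fern-Dale-Vale-Milton: 18+11+7+19+9+4 = 68
Milton-North-Pine-Fern-Vale-Dale-Milton: 18+11+7+20+9+5 = 70
Milton-North-Pine-Dale-Fern-Vale-Milton: 18+11+12+19+20+4 = 84
Milton-North-Pine-Dale-Vale-Fern-Milton: 18+11+12+9+20+24 = 94
Milton-North-Pine-Vale-Fern-Dale-Milton: 18+11+13+20+19+5 = 86
Milton-North-Pine-Vale-Dale-Fern-Milton: 18+11+13+9+19+24 = 94
Milton-North-Dale-Fern-Pine-Vale-Milton: 18+13+19+7+13+4 = 74
Milton-North-Dale-Fern-Vale-Pine-Milton: 18+13+19+20+13+17 = 100
… (46 more)
Milton-Dale-North-Fern-Pine-Vale-Milton: 5+13+6+7+13+4 = 48  ← best
The minimum is 48.
One optimal route: Milton → Dale → North → Fern → Pine → Vale → Milton (or its reverse).

48 blocks — the shortest possible round trip.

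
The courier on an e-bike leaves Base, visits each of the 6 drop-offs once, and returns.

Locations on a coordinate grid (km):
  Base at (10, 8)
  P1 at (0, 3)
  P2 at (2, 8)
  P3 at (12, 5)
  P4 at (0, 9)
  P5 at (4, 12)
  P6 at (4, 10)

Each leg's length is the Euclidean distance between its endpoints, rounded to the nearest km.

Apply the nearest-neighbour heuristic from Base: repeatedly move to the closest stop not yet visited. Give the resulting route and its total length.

Total distance 38 km via the nearest-neighbour route Base → P3 → P6 → P5 → P2 → P4 → P1 → Base.

Base → [P3:4 / P6:6 / P5:7 / P2:8 / P4:10 / P1:11] → P3 (4)
P3 → [P6:9 / P2:10 / P5:11 / P1:12 / P4:13] → P6 (9)
P6 → [P5:2 / P2:3 / P4:4 / P1:8] → P5 (2)
P5 → [P2:4 / P4:5 / P1:10] → P2 (4)
P2 → [P4:2 / P1:5] → P4 (2)
P4 → [P1:6] → P1 (6)
Return P1→Base: 11.
Total = 4 + 9 + 2 + 4 + 2 + 6 + 11 = 38.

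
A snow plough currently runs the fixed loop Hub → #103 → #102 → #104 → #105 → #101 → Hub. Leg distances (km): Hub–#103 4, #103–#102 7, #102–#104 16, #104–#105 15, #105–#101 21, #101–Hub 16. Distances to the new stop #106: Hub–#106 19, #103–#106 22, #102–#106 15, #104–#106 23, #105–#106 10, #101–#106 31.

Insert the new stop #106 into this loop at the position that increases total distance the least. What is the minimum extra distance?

Insertion cost between consecutive stops i–j is d(i,#106) + d(#106,j) − d(i,j):
  between Hub and #103: 19 + 22 − 4 = 37
  between #103 and #102: 22 + 15 − 7 = 30
  between #102 and #104: 15 + 23 − 16 = 22
  between #104 and #105: 23 + 10 − 15 = 18
  between #105 and #101: 10 + 31 − 21 = 20
  between #101 and Hub: 31 + 19 − 16 = 34
Cheapest insertion is between #104 and #105, adding 18.
New total = 79 + 18 = 97.

Minimum extra distance: 18 km, inserting #106 between #104 and #105.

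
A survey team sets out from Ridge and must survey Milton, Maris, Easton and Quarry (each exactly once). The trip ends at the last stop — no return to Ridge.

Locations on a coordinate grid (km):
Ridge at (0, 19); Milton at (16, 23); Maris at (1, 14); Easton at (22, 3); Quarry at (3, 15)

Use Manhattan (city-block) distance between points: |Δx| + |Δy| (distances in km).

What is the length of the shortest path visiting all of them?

There are 4! = 24 possible orderings.
Ridge - Milton - Maris - Easton - Quarry: 20+24+32+31 = 107
Ridge - Milton - Maris - Quarry - Easton: 20+24+3+31 = 78
Ridge - Milton - Easton - Maris - Quarry: 20+26+32+3 = 81
Ridge - Milton - Easton - Quarry - Maris: 20+26+31+3 = 80
Ridge - Milton - Quarry - Maris - Easton: 20+21+3+32 = 76
Ridge - Milton - Quarry - Easton - Maris: 20+21+31+32 = 104
Ridge - Maris - Milton - Easton - Quarry: 6+24+26+31 = 87
Ridge - Maris - Milton - Quarry - Easton: 6+24+21+31 = 82
Ridge - Maris - Easton - Milton - Quarry: 6+32+26+21 = 85
Ridge - Maris - Easton - Quarry - Milton: 6+32+31+21 = 90
Ridge - Maris - Quarry - Milton - Easton: 6+3+21+26 = 56
Ridge - Maris - Quarry - Easton - Milton: 6+3+31+26 = 66
Ridge - Easton - Milton - Maris - Quarry: 38+26+24+3 = 91
Ridge - Easton - Milton - Quarry - Maris: 38+26+21+3 = 88
… (10 more)
The minimum is 56.
One shortest path: Ridge → Maris → Quarry → Milton → Easton.

Shortest open route: 56 km.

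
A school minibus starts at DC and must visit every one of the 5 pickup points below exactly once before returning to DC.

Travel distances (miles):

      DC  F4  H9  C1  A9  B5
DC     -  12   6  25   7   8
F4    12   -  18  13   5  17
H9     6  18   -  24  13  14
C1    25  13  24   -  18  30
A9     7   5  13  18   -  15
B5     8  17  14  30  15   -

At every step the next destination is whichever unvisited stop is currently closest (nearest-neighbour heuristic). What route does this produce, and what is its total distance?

At DC the remaining stops are H9 6, A9 7, B5 8, F4 12, C1 25; go to H9.
At H9 the remaining stops are A9 13, B5 14, F4 18, C1 24; go to A9.
At A9 the remaining stops are F4 5, B5 15, C1 18; go to F4.
At F4 the remaining stops are C1 13, B5 17; go to C1.
At C1 the remaining stops are B5 30; go to B5.
Return B5→DC: 8.
Total = 6 + 13 + 5 + 13 + 30 + 8 = 75.

Total distance 75 miles via the nearest-neighbour route DC → H9 → A9 → F4 → C1 → B5 → DC.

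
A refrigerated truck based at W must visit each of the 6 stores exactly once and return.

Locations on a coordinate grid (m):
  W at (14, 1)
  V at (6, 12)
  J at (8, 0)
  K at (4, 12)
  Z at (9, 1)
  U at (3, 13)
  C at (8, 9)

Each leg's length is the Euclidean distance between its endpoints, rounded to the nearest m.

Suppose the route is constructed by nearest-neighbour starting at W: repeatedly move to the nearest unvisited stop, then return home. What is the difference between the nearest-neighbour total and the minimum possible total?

Excess over optimum: 1 m.

W: Z=5, J=6, C=10, V=14, K=15, U=16 ⇒ Z
Z: J=1, C=8, V=11, K=12, U=13 ⇒ J
J: C=9, V=12, K=13, U=14 ⇒ C
C: V=4, K=5, U=6 ⇒ V
V: K=2, U=3 ⇒ K
K: U=1 ⇒ U
NN route W → Z → J → C → V → K → U → W costs 38.
Optimal: W → J → Z → V → K → U → C → W costs 37 (by enumerating all 360 distinct tours).
Excess = 38 − 37 = 1.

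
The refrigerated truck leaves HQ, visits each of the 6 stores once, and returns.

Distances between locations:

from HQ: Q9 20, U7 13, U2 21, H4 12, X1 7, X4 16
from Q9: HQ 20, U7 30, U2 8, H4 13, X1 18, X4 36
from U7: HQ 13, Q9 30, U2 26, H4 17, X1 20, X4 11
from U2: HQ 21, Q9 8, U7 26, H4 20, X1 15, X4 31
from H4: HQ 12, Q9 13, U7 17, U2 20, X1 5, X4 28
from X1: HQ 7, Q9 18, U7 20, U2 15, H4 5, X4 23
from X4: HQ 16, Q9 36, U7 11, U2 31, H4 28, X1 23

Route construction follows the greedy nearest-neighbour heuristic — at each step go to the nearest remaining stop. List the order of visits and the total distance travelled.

Nearest-neighbour total = 86; route HQ → X1 → H4 → Q9 → U2 → U7 → X4 → HQ.

HQ → [X1:7 / H4:12 / U7:13 / X4:16 / Q9:20 / U2:21] → X1 (7)
X1 → [H4:5 / U2:15 / Q9:18 / U7:20 / X4:23] → H4 (5)
H4 → [Q9:13 / U7:17 / U2:20 / X4:28] → Q9 (13)
Q9 → [U2:8 / U7:30 / X4:36] → U2 (8)
U2 → [U7:26 / X4:31] → U7 (26)
U7 → [X4:11] → X4 (11)
Return X4→HQ: 16.
Total = 7 + 5 + 13 + 8 + 26 + 11 + 16 = 86.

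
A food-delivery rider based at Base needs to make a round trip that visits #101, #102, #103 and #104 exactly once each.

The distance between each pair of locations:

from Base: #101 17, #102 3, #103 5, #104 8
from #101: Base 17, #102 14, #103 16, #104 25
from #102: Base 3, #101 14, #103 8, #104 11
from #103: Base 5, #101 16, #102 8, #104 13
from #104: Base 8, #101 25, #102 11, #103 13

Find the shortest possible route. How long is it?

Minimum total distance: 54.

With 4 stops there are 4!/2 = 12 distinct round trips (a route and its reverse cost the same).
Base → #101 → #102 → #103 → #104 → Base: 17+14+8+13+8 = 60
Base → #101 → #102 → #104 → #103 → Base: 17+14+11+13+5 = 60
Base → #101 → #103 → #102 → #104 → Base: 17+16+8+11+8 = 60
Base → #101 → #103 → #104 → #102 → Base: 17+16+13+11+3 = 60
Base → #101 → #104 → #102 → #103 → Base: 17+25+11+8+5 = 66
Base → #101 → #104 → #103 → #102 → Base: 17+25+13+8+3 = 66
Base → #102 → #101 → #103 → #104 → Base: 3+14+16+13+8 = 54
Base → #102 → #101 → #104 → #103 → Base: 3+14+25+13+5 = 60
Base → #102 → #103 → #101 → #104 → Base: 3+8+16+25+8 = 60
Base → #102 → #104 → #101 → #103 → Base: 3+11+25+16+5 = 60
Base → #103 → #101 → #102 → #104 → Base: 5+16+14+11+8 = 54
Base → #103 → #102 → #101 → #104 → Base: 5+8+14+25+8 = 60
The minimum is 54.
One optimal route: Base → #102 → #101 → #103 → #104 → Base (or its reverse).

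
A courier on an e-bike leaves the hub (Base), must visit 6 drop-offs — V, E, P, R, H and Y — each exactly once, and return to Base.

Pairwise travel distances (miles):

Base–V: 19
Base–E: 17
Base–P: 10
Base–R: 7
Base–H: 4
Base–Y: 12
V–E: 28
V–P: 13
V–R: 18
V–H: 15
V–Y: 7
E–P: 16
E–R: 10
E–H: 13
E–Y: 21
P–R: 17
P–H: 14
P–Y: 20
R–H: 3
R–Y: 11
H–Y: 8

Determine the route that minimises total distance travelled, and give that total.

Shortest round trip = 65 miles.

There are 360 distinct closed tours to check (reversals are equivalent).
Base→V→E→P→R→H→Y→Base: 19+28+16+17+3+8+12 = 103
Base→V→E→P→R→Y→H→Base: 19+28+16+17+11+8+4 = 103
Base→V→E→P→H→R→Y→Base: 19+28+16+14+3+11+12 = 103
Base→V→E→P→H→Y→R→Base: 19+28+16+14+8+11+7 = 103
Base→V→E→P→Y→R→H→Base: 19+28+16+20+11+3+4 = 101
Base→V→E→P→Y→H→R→Base: 19+28+16+20+8+3+7 = 101
Base→V→E→R→P→H→Y→Base: 19+28+10+17+14+8+12 = 108
Base→V→E→R→P→Y→H→Base: 19+28+10+17+20+8+4 = 106
… (352 more)
Base→R→E→P→V→Y→H→Base: 7+10+16+13+7+8+4 = 65  ← best
The minimum is 65.
One optimal route: Base → R → E → P → V → Y → H → Base (or its reverse).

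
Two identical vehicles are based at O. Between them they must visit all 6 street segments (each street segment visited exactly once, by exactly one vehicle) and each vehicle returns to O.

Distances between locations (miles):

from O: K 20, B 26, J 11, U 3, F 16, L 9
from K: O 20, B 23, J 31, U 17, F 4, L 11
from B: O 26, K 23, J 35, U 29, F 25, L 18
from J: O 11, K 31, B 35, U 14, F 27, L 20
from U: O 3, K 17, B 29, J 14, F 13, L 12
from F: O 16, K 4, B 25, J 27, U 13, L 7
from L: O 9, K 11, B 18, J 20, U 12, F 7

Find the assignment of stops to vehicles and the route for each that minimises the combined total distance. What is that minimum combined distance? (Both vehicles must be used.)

Check every non-empty split of the stops between the two vehicles; for each half take its own optimal tour:
  {K} + {B, J, U, F, L}: 40 + 87 = 127
  {B} + {K, J, U, F, L}: 52 + 62 = 114
  {K, B} + {J, U, F, L}: 69 + 54 = 123
  {J} + {K, B, U, F, L}: 22 + 70 = 92
  {K, J} + {B, U, F, L}: 62 + 67 = 129
  {B, J} + {K, U, F, L}: 72 + 40 = 112
  … (31 splits in total)
Best: vehicle 1 O → J → O = 22; vehicle 2 O → U → F → K → B → L → O = 70; combined 92.

92 miles — the smallest possible combined total.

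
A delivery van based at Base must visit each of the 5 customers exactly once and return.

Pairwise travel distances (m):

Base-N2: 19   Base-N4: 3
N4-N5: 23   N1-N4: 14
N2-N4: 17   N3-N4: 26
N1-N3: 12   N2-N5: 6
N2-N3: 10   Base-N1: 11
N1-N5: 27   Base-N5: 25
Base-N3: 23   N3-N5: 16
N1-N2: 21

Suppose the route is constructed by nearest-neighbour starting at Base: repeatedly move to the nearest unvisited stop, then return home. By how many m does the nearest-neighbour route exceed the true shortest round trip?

Base: N4=3, N1=11, N2=19, N3=23, N5=25 ⇒ N4
N4: N1=14, N2=17, N5=23, N3=26 ⇒ N1
N1: N3=12, N2=21, N5=27 ⇒ N3
N3: N2=10, N5=16 ⇒ N2
N2: N5=6 ⇒ N5
NN route Base → N4 → N1 → N3 → N2 → N5 → Base costs 70.
Optimal: Base → N1 → N3 → N2 → N5 → N4 → Base costs 65 (by enumerating all 60 distinct tours).
Excess = 70 − 65 = 5.

Excess over optimum: 5 m.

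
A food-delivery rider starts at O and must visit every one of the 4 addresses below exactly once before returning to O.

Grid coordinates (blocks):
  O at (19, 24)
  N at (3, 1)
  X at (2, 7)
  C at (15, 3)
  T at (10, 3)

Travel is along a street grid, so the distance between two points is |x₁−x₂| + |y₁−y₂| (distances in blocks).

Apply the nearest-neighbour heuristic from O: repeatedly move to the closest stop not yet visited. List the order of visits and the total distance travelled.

From O: distances to unvisited — C=25, T=30, X=34, N=39. Nearest is C (25).
From C: distances to unvisited — T=5, N=14, X=17. Nearest is T (5).
From T: distances to unvisited — N=9, X=12. Nearest is N (9).
From N: distances to unvisited — X=7. Nearest is X (7).
Return X→O: 34.
Total = 25 + 5 + 9 + 7 + 34 = 80.

Nearest-neighbour total = 80 blocks; route O → C → T → N → X → O.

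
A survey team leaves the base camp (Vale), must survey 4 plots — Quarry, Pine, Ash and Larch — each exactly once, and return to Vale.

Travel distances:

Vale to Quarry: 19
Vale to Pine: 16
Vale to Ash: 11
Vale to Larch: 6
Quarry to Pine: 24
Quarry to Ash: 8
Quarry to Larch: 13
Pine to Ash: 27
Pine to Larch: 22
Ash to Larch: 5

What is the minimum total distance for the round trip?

With 4 stops there are 4!/2 = 12 distinct round trips (a route and its reverse cost the same).
Vale-Quarry-Pine-Ash-Larch-Vale: 19+24+27+5+6 = 81
Vale-Quarry-Pine-Larch-Ash-Vale: 19+24+22+5+11 = 81
Vale-Quarry-Ash-Pine-Larch-Vale: 19+8+27+22+6 = 82
Vale-Quarry-Ash-Larch-Pine-Vale: 19+8+5+22+16 = 70
Vale-Quarry-Larch-Pine-Ash-Vale: 19+13+22+27+11 = 92
Vale-Quarry-Larch-Ash-Pine-Vale: 19+13+5+27+16 = 80
Vale-Pine-Quarry-Ash-Larch-Vale: 16+24+8+5+6 = 59
Vale-Pine-Quarry-Larch-Ash-Vale: 16+24+13+5+11 = 69
Vale-Pine-Ash-Quarry-Larch-Vale: 16+27+8+13+6 = 70
Vale-Pine-Larch-Quarry-Ash-Vale: 16+22+13+8+11 = 70
Vale-Ash-Quarry-Pine-Larch-Vale: 11+8+24+22+6 = 71
Vale-Ash-Pine-Quarry-Larch-Vale: 11+27+24+13+6 = 81
The minimum is 59.
One optimal route: Vale → Pine → Quarry → Ash → Larch → Vale (or its reverse).

Minimum total distance: 59.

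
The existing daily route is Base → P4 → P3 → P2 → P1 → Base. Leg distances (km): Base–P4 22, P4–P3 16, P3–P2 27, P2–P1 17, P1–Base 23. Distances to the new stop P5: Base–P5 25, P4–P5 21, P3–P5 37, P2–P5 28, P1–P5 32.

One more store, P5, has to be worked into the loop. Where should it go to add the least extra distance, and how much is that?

+24 km — insert P5 between Base and P4.

Insertion cost between consecutive stops i–j is d(i,P5) + d(P5,j) − d(i,j):
  between Base and P4: 25 + 21 − 22 = 24
  between P4 and P3: 21 + 37 − 16 = 42
  between P3 and P2: 37 + 28 − 27 = 38
  between P2 and P1: 28 + 32 − 17 = 43
  between P1 and Base: 32 + 25 − 23 = 34
Cheapest insertion is between Base and P4, adding 24.
New total = 105 + 24 = 129.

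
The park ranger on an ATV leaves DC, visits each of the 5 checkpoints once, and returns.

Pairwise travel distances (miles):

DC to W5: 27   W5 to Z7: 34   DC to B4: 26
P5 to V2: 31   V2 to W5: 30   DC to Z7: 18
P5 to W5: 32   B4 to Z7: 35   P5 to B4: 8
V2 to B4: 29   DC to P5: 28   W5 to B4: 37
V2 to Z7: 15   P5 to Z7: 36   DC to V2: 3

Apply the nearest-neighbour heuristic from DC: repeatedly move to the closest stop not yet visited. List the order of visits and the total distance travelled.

From DC: distances to unvisited — V2=3, Z7=18, B4=26, W5=27, P5=28. Nearest is V2 (3).
From V2: distances to unvisited — Z7=15, B4=29, W5=30, P5=31. Nearest is Z7 (15).
From Z7: distances to unvisited — W5=34, B4=35, P5=36. Nearest is W5 (34).
From W5: distances to unvisited — P5=32, B4=37. Nearest is P5 (32).
From P5: distances to unvisited — B4=8. Nearest is B4 (8).
Return B4→DC: 26.
Total = 3 + 15 + 34 + 32 + 8 + 26 = 118.

118 miles along DC → V2 → Z7 → W5 → P5 → B4 → DC.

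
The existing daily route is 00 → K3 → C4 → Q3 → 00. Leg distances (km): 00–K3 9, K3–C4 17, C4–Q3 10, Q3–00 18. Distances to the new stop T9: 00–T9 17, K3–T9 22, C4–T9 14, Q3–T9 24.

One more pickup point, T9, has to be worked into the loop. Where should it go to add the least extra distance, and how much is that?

Insertion cost between consecutive stops i–j is d(i,T9) + d(T9,j) − d(i,j):
  between 00 and K3: 17 + 22 − 9 = 30
  between K3 and C4: 22 + 14 − 17 = 19
  between C4 and Q3: 14 + 24 − 10 = 28
  between Q3 and 00: 24 + 17 − 18 = 23
Cheapest insertion is between K3 and C4, adding 19.
New total = 54 + 19 = 73.

+19 km — insert T9 between K3 and C4.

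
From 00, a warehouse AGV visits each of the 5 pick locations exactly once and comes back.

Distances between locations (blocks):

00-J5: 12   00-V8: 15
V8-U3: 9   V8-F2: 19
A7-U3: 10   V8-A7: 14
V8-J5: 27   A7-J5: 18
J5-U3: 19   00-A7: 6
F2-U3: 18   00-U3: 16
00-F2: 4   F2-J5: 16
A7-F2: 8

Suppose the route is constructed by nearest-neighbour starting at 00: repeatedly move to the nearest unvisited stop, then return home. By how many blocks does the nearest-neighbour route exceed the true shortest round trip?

00: F2=4, A7=6, J5=12, V8=15, U3=16 ⇒ F2
F2: A7=8, J5=16, U3=18, V8=19 ⇒ A7
A7: U3=10, V8=14, J5=18 ⇒ U3
U3: V8=9, J5=19 ⇒ V8
V8: J5=27 ⇒ J5
NN route 00 → F2 → A7 → U3 → V8 → J5 → 00 costs 70.
Optimal: 00 → F2 → A7 → V8 → U3 → J5 → 00 costs 66 (by enumerating all 60 distinct tours).
Excess = 70 − 66 = 4.

The nearest-neighbour route is 4 blocks longer than optimal.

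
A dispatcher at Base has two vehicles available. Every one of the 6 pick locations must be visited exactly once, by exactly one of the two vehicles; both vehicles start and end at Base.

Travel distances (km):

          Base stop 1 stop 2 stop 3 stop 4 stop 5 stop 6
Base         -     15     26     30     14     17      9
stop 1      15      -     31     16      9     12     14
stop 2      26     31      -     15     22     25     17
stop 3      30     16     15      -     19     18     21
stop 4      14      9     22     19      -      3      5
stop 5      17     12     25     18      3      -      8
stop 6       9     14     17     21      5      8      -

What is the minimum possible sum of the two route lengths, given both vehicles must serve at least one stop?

104 km — the smallest possible combined total.

Try each way of splitting the stops between the two vehicles (each non-empty) and, for each split, find the best tour for each vehicle:
  {stop 1} + {stop 2, stop 3, stop 4, stop 5, stop 6}: 30 + 76 = 106
  {stop 2} + {stop 1, stop 3, stop 4, stop 5, stop 6}: 52 + 66 = 118
  {stop 1, stop 2} + {stop 3, stop 4, stop 5, stop 6}: 72 + 65 = 137
  {stop 3} + {stop 1, stop 2, stop 4, stop 5, stop 6}: 60 + 78 = 138
  {stop 1, stop 3} + {stop 2, stop 4, stop 5, stop 6}: 61 + 68 = 129
  {stop 2, stop 3} + {stop 1, stop 4, stop 5, stop 6}: 71 + 44 = 115
  … (31 splits in total)
  {stop 1, stop 2, stop 3, stop 4, stop 5} + {stop 6}: 86 + 18 = 104  ← best
Best: vehicle 1 Base → stop 1 → stop 4 → stop 5 → stop 3 → stop 2 → Base = 86; vehicle 2 Base → stop 6 → Base = 18; combined 104.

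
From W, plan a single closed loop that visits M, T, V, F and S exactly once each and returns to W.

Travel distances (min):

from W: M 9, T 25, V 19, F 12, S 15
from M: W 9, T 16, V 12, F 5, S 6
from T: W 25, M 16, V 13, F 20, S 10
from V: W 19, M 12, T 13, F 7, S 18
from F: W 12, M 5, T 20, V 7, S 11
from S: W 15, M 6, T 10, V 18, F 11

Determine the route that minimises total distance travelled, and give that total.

Minimum total distance: 57 min.

With 5 stops there are 5!/2 = 60 distinct round trips (a route and its reverse cost the same).
W → M → T → V → F → S → W: 9+16+13+7+11+15 = 71
W → M → T → V → S → F → W: 9+16+13+18+11+12 = 79
W → M → T → F → V → S → W: 9+16+20+7+18+15 = 85
W → M → T → F → S → V → W: 9+16+20+11+18+19 = 93
W → M → T → S → V → F → W: 9+16+10+18+7+12 = 72
W → M → T → S → F → V → W: 9+16+10+11+7+19 = 72
W → M → V → T → F → S → W: 9+12+13+20+11+15 = 80
W → M → V → T → S → F → W: 9+12+13+10+11+12 = 67
W → M → V → F → T → S → W: 9+12+7+20+10+15 = 73
W → M → V → F → S → T → W: 9+12+7+11+10+25 = 74
W → M → V → S → T → F → W: 9+12+18+10+20+12 = 81
W → M → V → S → F → T → W: 9+12+18+11+20+25 = 95
W → M → F → T → V → S → W: 9+5+20+13+18+15 = 80
W → M → F → T → S → V → W: 9+5+20+10+18+19 = 81
… (46 more)
W → M → S → T → V → F → W: 9+6+10+13+7+12 = 57  ← best
The minimum is 57.
One optimal route: W → M → S → T → V → F → W (or its reverse).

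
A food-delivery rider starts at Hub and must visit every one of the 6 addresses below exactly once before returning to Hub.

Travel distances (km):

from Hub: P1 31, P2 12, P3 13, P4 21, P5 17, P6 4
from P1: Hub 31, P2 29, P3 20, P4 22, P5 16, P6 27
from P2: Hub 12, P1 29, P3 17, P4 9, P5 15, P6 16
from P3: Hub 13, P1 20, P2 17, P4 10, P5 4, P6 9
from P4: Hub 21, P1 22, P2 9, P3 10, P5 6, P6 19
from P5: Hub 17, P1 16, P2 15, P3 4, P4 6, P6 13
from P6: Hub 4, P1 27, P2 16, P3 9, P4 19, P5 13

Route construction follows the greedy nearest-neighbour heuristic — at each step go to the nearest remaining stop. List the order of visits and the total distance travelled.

92 km along Hub → P6 → P3 → P5 → P4 → P2 → P1 → Hub.

At Hub the remaining stops are P6 4, P2 12, P3 13, P5 17, P4 21, P1 31; go to P6.
At P6 the remaining stops are P3 9, P5 13, P2 16, P4 19, P1 27; go to P3.
At P3 the remaining stops are P5 4, P4 10, P2 17, P1 20; go to P5.
At P5 the remaining stops are P4 6, P2 15, P1 16; go to P4.
At P4 the remaining stops are P2 9, P1 22; go to P2.
At P2 the remaining stops are P1 29; go to P1.
Return P1→Hub: 31.
Total = 4 + 9 + 4 + 6 + 9 + 29 + 31 = 92.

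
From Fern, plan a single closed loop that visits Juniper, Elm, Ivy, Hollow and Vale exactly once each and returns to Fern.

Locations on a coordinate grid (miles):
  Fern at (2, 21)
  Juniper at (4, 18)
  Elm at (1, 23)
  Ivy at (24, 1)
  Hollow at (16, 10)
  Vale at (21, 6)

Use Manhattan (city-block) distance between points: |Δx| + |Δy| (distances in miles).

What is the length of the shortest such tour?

Fern - Juniper - Elm - Ivy - Hollow - Vale - Fern: 5+8+45+17+9+34 = 118
Fern - Juniper - Elm - Ivy - Vale - Hollow - Fern: 5+8+45+8+9+25 = 100
Fern - Juniper - Elm - Hollow - Ivy - Vale - Fern: 5+8+28+17+8+34 = 100
Fern - Juniper - Elm - Hollow - Vale - Ivy - Fern: 5+8+28+9+8+42 = 100
Fern - Juniper - Elm - Vale - Ivy - Hollow - Fern: 5+8+37+8+17+25 = 100
Fern - Juniper - Elm - Vale - Hollow - Ivy - Fern: 5+8+37+9+17+42 = 118
Fern - Juniper - Ivy - Elm - Hollow - Vale - Fern: 5+37+45+28+9+34 = 158
Fern - Juniper - Ivy - Elm - Vale - Hollow - Fern: 5+37+45+37+9+25 = 158
Fern - Juniper - Ivy - Hollow - Elm - Vale - Fern: 5+37+17+28+37+34 = 158
Fern - Juniper - Ivy - Hollow - Vale - Elm - Fern: 5+37+17+9+37+3 = 108
Fern - Juniper - Ivy - Vale - Elm - Hollow - Fern: 5+37+8+37+28+25 = 140
Fern - Juniper - Ivy - Vale - Hollow - Elm - Fern: 5+37+8+9+28+3 = 90
Fern - Juniper - Hollow - Elm - Ivy - Vale - Fern: 5+20+28+45+8+34 = 140
Fern - Juniper - Hollow - Elm - Vale - Ivy - Fern: 5+20+28+37+8+42 = 140
… (46 more)
The minimum is 90.
One optimal route: Fern → Juniper → Ivy → Vale → Hollow → Elm → Fern (or its reverse).

90 miles — the shortest possible round trip.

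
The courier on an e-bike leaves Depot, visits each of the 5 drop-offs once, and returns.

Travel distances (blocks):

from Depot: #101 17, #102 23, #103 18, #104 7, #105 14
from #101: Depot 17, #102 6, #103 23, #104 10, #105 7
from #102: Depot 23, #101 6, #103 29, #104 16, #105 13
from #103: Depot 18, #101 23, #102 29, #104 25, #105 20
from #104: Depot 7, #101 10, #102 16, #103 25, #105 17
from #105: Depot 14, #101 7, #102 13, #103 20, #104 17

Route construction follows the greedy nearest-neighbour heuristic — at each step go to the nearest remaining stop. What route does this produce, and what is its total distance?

At Depot the remaining stops are #104 7, #105 14, #101 17, #103 18, #102 23; go to #104.
At #104 the remaining stops are #101 10, #102 16, #105 17, #103 25; go to #101.
At #101 the remaining stops are #102 6, #105 7, #103 23; go to #102.
At #102 the remaining stops are #105 13, #103 29; go to #105.
At #105 the remaining stops are #103 20; go to #103.
Return #103→Depot: 18.
Total = 7 + 10 + 6 + 13 + 20 + 18 = 74.

Nearest-neighbour total = 74 blocks; route Depot → #104 → #101 → #102 → #105 → #103 → Depot.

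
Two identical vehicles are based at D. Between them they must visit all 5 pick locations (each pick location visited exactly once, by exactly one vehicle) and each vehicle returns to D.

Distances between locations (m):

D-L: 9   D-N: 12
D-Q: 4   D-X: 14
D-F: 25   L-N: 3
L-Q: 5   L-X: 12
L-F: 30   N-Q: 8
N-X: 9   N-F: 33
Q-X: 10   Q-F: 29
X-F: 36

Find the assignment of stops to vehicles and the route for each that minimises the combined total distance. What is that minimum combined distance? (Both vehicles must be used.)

Check every non-empty split of the stops between the two vehicles; for each half take its own optimal tour:
  {L} + {N, Q, X, F}: 18 + 81 = 99
  {N} + {L, Q, X, F}: 24 + 81 = 105
  {L, N} + {Q, X, F}: 24 + 75 = 99
  {Q} + {L, N, X, F}: 8 + 81 = 89
  {L, Q} + {N, X, F}: 18 + 81 = 99
  {N, Q} + {L, X, F}: 24 + 81 = 105
  … (15 splits in total)
  {L, N, Q, X} + {F}: 35 + 50 = 85  ← best
Best: vehicle 1 D → L → N → X → Q → D = 35; vehicle 2 D → F → D = 50; combined 85.

Minimum combined distance: 85 m.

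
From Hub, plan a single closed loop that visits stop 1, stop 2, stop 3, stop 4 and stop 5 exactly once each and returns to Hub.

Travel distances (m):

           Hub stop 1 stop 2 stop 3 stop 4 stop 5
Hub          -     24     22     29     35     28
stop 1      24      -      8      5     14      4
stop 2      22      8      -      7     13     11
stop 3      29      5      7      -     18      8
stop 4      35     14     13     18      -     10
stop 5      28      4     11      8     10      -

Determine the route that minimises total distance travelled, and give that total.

There are 60 distinct closed tours to check (reversals are equivalent).
Hub-stop 1-stop 2-stop 3-stop 4-stop 5-Hub: 24+8+7+18+10+28 = 95
Hub-stop 1-stop 2-stop 3-stop 5-stop 4-Hub: 24+8+7+8+10+35 = 92
Hub-stop 1-stop 2-stop 4-stop 3-stop 5-Hub: 24+8+13+18+8+28 = 99
Hub-stop 1-stop 2-stop 4-stop 5-stop 3-Hub: 24+8+13+10+8+29 = 92
Hub-stop 1-stop 2-stop 5-stop 3-stop 4-Hub: 24+8+11+8+18+35 = 104
Hub-stop 1-stop 2-stop 5-stop 4-stop 3-Hub: 24+8+11+10+18+29 = 100
Hub-stop 1-stop 3-stop 2-stop 4-stop 5-Hub: 24+5+7+13+10+28 = 87
Hub-stop 1-stop 3-stop 2-stop 5-stop 4-Hub: 24+5+7+11+10+35 = 92
Hub-stop 1-stop 3-stop 4-stop 2-stop 5-Hub: 24+5+18+13+11+28 = 99
Hub-stop 1-stop 3-stop 4-stop 5-stop 2-Hub: 24+5+18+10+11+22 = 90
Hub-stop 1-stop 3-stop 5-stop 2-stop 4-Hub: 24+5+8+11+13+35 = 96
Hub-stop 1-stop 3-stop 5-stop 4-stop 2-Hub: 24+5+8+10+13+22 = 82
Hub-stop 1-stop 4-stop 2-stop 3-stop 5-Hub: 24+14+13+7+8+28 = 94
Hub-stop 1-stop 4-stop 2-stop 5-stop 3-Hub: 24+14+13+11+8+29 = 99
… (46 more)
The minimum is 82.
One optimal route: Hub → stop 1 → stop 3 → stop 5 → stop 4 → stop 2 → Hub (or its reverse).

Minimum total distance: 82 m.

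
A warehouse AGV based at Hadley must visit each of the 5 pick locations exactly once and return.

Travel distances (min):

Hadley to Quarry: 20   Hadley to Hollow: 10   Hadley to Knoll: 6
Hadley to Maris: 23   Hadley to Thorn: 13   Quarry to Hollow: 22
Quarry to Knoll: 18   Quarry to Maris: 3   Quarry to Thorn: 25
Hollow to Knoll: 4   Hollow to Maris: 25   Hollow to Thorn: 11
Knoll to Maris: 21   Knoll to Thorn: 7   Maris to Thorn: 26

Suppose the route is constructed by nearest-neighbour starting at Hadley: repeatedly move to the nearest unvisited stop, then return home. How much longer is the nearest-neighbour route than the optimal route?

The nearest-neighbour route is 2 min longer than optimal.

Hadley: Knoll=6, Hollow=10, Thorn=13, Quarry=20, Maris=23 ⇒ Knoll
Knoll: Hollow=4, Thorn=7, Quarry=18, Maris=21 ⇒ Hollow
Hollow: Thorn=11, Quarry=22, Maris=25 ⇒ Thorn
Thorn: Quarry=25, Maris=26 ⇒ Quarry
Quarry: Maris=3 ⇒ Maris
NN route Hadley → Knoll → Hollow → Thorn → Quarry → Maris → Hadley costs 72.
Optimal: Hadley → Quarry → Maris → Thorn → Hollow → Knoll → Hadley costs 70 (by enumerating all 60 distinct tours).
Excess = 72 − 70 = 2.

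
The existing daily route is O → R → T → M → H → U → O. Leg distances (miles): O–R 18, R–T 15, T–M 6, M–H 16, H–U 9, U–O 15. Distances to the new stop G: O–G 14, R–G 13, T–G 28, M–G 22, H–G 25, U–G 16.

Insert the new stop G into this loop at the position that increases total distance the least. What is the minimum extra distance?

+9 miles — insert G between O and R.

Insertion cost between consecutive stops i–j is d(i,G) + d(G,j) − d(i,j):
  between O and R: 14 + 13 − 18 = 9
  between R and T: 13 + 28 − 15 = 26
  between T and M: 28 + 22 − 6 = 44
  between M and H: 22 + 25 − 16 = 31
  between H and U: 25 + 16 − 9 = 32
  between U and O: 16 + 14 − 15 = 15
Cheapest insertion is between O and R, adding 9.
New total = 79 + 9 = 88.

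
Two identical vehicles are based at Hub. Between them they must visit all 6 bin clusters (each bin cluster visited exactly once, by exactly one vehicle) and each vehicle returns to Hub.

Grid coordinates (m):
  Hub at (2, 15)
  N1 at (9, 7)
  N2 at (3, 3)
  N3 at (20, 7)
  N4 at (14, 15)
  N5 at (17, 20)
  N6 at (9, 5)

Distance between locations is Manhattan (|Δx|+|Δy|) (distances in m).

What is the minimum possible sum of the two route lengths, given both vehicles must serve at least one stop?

Check every non-empty split of the stops between the two vehicles; for each half take its own optimal tour:
  {N1} + {N2, N3, N4, N5, N6}: 30 + 70 = 100
  {N2} + {N1, N3, N4, N5, N6}: 26 + 66 = 92
  {N1, N2} + {N3, N4, N5, N6}: 38 + 66 = 104
  {N3} + {N1, N2, N4, N5, N6}: 52 + 64 = 116
  {N1, N3} + {N2, N4, N5, N6}: 52 + 64 = 116
  {N2, N3} + {N1, N4, N5, N6}: 60 + 60 = 120
  … (31 splits in total)
Best: vehicle 1 Hub → N2 → Hub = 26; vehicle 2 Hub → N1 → N6 → N3 → N5 → N4 → Hub = 66; combined 92.

Minimum combined distance: 92 m.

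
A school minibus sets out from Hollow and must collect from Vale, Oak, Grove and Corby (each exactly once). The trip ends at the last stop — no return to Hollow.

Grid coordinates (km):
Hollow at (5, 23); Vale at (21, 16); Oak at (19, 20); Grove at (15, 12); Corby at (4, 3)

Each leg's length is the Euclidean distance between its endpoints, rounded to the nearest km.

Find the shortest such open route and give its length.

Shortest open route: 39 km.

There are 4! = 24 possible orderings.
Hollow - Vale - Oak - Grove - Corby: 17+4+9+14 = 44
Hollow - Vale - Oak - Corby - Grove: 17+4+23+14 = 58
Hollow - Vale - Grove - Oak - Corby: 17+7+9+23 = 56
Hollow - Vale - Grove - Corby - Oak: 17+7+14+23 = 61
Hollow - Vale - Corby - Oak - Grove: 17+21+23+9 = 70
Hollow - Vale - Corby - Grove - Oak: 17+21+14+9 = 61
Hollow - Oak - Vale - Grove - Corby: 14+4+7+14 = 39
Hollow - Oak - Vale - Corby - Grove: 14+4+21+14 = 53
Hollow - Oak - Grove - Vale - Corby: 14+9+7+21 = 51
Hollow - Oak - Grove - Corby - Vale: 14+9+14+21 = 58
Hollow - Oak - Corby - Vale - Grove: 14+23+21+7 = 65
Hollow - Oak - Corby - Grove - Vale: 14+23+14+7 = 58
Hollow - Grove - Vale - Oak - Corby: 15+7+4+23 = 49
Hollow - Grove - Vale - Corby - Oak: 15+7+21+23 = 66
… (10 more)
The minimum is 39.
One shortest path: Hollow → Oak → Vale → Grove → Corby.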